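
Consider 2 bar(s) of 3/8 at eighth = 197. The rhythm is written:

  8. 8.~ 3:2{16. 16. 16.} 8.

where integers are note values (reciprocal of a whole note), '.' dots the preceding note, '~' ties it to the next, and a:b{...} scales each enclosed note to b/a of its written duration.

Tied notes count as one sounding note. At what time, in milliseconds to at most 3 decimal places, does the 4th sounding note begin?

note 4 onset = 4b = 1218.274ms

1. 0.0ms @ 0 + 456.853ms (3/2)
2. 456.853ms @ 3/2 + 609.137ms (2)
3. 1065.99ms @ 7/2 + 152.284ms (1/2)
4. 1218.274ms @ 4 + 152.284ms (1/2)
5. 1370.558ms @ 9/2 + 456.853ms (3/2)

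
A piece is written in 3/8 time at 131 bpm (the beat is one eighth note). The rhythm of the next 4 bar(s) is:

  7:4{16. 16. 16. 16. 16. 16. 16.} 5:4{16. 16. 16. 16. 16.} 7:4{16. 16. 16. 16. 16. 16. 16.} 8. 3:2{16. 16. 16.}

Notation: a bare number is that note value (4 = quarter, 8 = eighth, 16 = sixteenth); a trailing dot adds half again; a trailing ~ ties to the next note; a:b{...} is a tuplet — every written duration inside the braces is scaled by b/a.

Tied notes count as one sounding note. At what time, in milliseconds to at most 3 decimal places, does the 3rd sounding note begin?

1. 0.0ms @ 0 + 196.292ms (3/7)
2. 196.292ms @ 3/7 + 196.292ms (3/7)
3. 392.585ms @ 6/7 + 196.292ms (3/7)
4. 588.877ms @ 9/7 + 196.292ms (3/7)
5. 785.169ms @ 12/7 + 196.292ms (3/7)
6. 981.461ms @ 15/7 + 196.292ms (3/7)
7. 1177.754ms @ 18/7 + 196.292ms (3/7)
8. 1374.046ms @ 3 + 274.809ms (3/5)
9. 1648.855ms @ 18/5 + 274.809ms (3/5)
10. 1923.664ms @ 21/5 + 274.809ms (3/5)
11. 2198.473ms @ 24/5 + 274.809ms (3/5)
12. 2473.282ms @ 27/5 + 274.809ms (3/5)
13. 2748.092ms @ 6 + 196.292ms (3/7)
14. 2944.384ms @ 45/7 + 196.292ms (3/7)
15. 3140.676ms @ 48/7 + 196.292ms (3/7)
16. 3336.968ms @ 51/7 + 196.292ms (3/7)
17. 3533.261ms @ 54/7 + 196.292ms (3/7)
18. 3729.553ms @ 57/7 + 196.292ms (3/7)
19. 3925.845ms @ 60/7 + 196.292ms (3/7)
20. 4122.137ms @ 9 + 687.023ms (3/2)
21. 4809.16ms @ 21/2 + 229.008ms (1/2)
22. 5038.168ms @ 11 + 229.008ms (1/2)
23. 5267.176ms @ 23/2 + 229.008ms (1/2)

note 3 onset = 6/7b = 392.585ms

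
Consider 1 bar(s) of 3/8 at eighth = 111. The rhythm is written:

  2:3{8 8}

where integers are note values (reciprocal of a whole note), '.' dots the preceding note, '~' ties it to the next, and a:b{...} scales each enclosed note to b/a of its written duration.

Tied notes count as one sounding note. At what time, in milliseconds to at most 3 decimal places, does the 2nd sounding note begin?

note 2 onset = 3/2b = 810.811ms

1. 0.0ms @ 0 + 810.811ms (3/2)
2. 810.811ms @ 3/2 + 810.811ms (3/2)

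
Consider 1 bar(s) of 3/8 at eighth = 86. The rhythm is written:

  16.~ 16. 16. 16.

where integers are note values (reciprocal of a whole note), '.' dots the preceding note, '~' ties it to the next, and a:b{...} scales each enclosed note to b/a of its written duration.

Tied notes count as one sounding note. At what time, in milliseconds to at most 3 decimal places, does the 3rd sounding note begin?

1. 0.0ms @ 0 + 1046.512ms (3/2)
2. 1046.512ms @ 3/2 + 523.256ms (3/4)
3. 1569.767ms @ 9/4 + 523.256ms (3/4)

note 3 onset = 9/4b = 1569.767ms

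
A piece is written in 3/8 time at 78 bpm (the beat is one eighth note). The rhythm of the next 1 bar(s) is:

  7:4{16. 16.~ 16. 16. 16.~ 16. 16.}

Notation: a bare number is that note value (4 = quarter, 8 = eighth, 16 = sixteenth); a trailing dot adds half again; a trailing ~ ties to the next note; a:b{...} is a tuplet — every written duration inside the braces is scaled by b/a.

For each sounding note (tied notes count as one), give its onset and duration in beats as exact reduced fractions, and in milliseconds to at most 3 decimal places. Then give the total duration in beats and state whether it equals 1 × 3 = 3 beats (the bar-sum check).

1) 0.0ms=0b +329.67ms=3/7b
2) 329.67ms=3/7b +659.341ms=6/7b
3) 989.011ms=9/7b +329.67ms=3/7b
4) 1318.681ms=12/7b +659.341ms=6/7b
5) 1978.022ms=18/7b +329.67ms=3/7b
Σ=3b of 3 (78bpm 3/8) — PASS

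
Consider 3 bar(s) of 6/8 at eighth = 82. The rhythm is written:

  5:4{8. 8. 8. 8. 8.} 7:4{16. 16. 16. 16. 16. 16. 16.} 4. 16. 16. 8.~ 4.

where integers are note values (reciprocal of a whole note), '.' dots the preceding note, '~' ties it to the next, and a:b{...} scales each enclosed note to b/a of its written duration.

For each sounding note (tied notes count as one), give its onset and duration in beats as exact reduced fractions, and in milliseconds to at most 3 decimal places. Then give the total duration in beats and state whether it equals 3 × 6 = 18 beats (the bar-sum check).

1) 0.0ms=0b +878.049ms=6/5b
2) 878.049ms=6/5b +878.049ms=6/5b
3) 1756.098ms=12/5b +878.049ms=6/5b
4) 2634.146ms=18/5b +878.049ms=6/5b
5) 3512.195ms=24/5b +878.049ms=6/5b
6) 4390.244ms=6b +313.589ms=3/7b
7) 4703.833ms=45/7b +313.589ms=3/7b
8) 5017.422ms=48/7b +313.589ms=3/7b
9) 5331.01ms=51/7b +313.589ms=3/7b
10) 5644.599ms=54/7b +313.589ms=3/7b
11) 5958.188ms=57/7b +313.589ms=3/7b
12) 6271.777ms=60/7b +313.589ms=3/7b
13) 6585.366ms=9b +2195.122ms=3b
14) 8780.488ms=12b +548.78ms=3/4b
15) 9329.268ms=51/4b +548.78ms=3/4b
16) 9878.049ms=27/2b +3292.683ms=9/2b
Σ=18b of 18 (82bpm 6/8) — PASS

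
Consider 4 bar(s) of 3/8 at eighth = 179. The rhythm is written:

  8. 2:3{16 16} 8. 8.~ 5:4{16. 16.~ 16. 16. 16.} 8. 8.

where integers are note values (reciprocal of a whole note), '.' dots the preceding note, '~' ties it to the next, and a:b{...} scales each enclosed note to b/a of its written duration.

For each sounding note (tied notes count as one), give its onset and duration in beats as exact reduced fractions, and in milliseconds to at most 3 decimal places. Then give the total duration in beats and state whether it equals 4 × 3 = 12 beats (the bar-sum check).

1) 0.0ms=0b +502.793ms=3/2b
2) 502.793ms=3/2b +251.397ms=3/4b
3) 754.19ms=9/4b +251.397ms=3/4b
4) 1005.587ms=3b +502.793ms=3/2b
5) 1508.38ms=9/2b +703.911ms=21/10b
6) 2212.291ms=33/5b +402.235ms=6/5b
7) 2614.525ms=39/5b +201.117ms=3/5b
8) 2815.642ms=42/5b +201.117ms=3/5b
9) 3016.76ms=9b +502.793ms=3/2b
10) 3519.553ms=21/2b +502.793ms=3/2b
Σ=12b of 12 (179bpm 3/8) — PASS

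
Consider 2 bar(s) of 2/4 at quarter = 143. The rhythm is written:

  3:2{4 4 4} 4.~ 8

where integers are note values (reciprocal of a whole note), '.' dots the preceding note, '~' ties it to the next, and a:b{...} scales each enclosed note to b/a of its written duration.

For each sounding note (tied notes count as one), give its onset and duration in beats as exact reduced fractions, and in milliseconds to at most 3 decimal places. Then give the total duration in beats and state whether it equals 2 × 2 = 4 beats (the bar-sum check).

1) 0.0ms=0b +279.72ms=2/3b
2) 279.72ms=2/3b +279.72ms=2/3b
3) 559.441ms=4/3b +279.72ms=2/3b
4) 839.161ms=2b +839.161ms=2b
Σ=4b of 4 (143bpm 2/4) — PASS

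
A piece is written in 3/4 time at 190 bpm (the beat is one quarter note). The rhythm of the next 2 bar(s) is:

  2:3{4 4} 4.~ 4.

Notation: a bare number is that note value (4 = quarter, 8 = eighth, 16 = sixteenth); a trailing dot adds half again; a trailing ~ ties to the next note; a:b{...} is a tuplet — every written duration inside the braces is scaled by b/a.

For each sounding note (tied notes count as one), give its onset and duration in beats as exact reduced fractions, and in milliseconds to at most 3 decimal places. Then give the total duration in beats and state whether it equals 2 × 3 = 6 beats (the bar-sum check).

1) 0.0ms=0b +473.684ms=3/2b
2) 473.684ms=3/2b +473.684ms=3/2b
3) 947.368ms=3b +947.368ms=3b
Σ=6b of 6 (190bpm 3/4) — PASS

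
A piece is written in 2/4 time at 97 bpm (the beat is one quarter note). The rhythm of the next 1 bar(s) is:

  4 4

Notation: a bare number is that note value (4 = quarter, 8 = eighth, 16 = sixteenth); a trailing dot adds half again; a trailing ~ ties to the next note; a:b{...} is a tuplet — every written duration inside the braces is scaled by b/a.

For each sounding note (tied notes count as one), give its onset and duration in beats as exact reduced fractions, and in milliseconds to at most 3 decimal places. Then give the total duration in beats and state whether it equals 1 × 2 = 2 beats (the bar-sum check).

1) 0.0ms=0b +618.557ms=1b
2) 618.557ms=1b +618.557ms=1b
Σ=2b of 2 (97bpm 2/4) — PASS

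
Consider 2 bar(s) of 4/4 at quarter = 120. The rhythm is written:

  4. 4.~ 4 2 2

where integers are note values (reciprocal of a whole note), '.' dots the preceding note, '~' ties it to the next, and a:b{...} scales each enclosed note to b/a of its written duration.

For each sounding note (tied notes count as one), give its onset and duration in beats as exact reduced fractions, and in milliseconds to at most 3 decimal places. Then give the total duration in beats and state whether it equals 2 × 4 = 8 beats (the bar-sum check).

1) 0.0ms=0b +750.0ms=3/2b
2) 750.0ms=3/2b +1250.0ms=5/2b
3) 2000.0ms=4b +1000.0ms=2b
4) 3000.0ms=6b +1000.0ms=2b
Σ=8b of 8 (120bpm 4/4) — PASS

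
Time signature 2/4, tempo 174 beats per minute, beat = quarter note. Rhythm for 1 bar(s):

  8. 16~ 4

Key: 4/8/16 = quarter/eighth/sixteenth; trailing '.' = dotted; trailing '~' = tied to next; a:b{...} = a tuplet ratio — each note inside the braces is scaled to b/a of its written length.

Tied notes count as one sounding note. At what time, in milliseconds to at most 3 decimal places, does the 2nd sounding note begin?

note 2 onset = 3/4b = 258.621ms

1. 0.0ms @ 0 + 258.621ms (3/4)
2. 258.621ms @ 3/4 + 431.034ms (5/4)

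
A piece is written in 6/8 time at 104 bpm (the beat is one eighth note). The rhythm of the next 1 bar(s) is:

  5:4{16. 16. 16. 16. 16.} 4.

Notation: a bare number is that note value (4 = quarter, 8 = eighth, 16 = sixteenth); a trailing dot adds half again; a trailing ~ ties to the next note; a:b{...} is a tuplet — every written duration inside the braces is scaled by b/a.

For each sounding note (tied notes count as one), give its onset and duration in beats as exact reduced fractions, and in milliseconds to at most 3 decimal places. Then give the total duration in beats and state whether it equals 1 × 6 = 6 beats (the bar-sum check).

1) 0.0ms=0b +346.154ms=3/5b
2) 346.154ms=3/5b +346.154ms=3/5b
3) 692.308ms=6/5b +346.154ms=3/5b
4) 1038.462ms=9/5b +346.154ms=3/5b
5) 1384.615ms=12/5b +346.154ms=3/5b
6) 1730.769ms=3b +1730.769ms=3b
Σ=6b of 6 (104bpm 6/8) — PASS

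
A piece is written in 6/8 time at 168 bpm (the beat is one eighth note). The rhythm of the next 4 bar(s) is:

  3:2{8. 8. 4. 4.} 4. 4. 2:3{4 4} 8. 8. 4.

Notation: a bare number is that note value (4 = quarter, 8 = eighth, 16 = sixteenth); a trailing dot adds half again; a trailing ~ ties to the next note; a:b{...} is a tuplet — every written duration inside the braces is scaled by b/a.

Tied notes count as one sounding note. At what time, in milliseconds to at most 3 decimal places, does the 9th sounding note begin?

1. 0.0ms @ 0 + 357.143ms (1)
2. 357.143ms @ 1 + 357.143ms (1)
3. 714.286ms @ 2 + 714.286ms (2)
4. 1428.571ms @ 4 + 714.286ms (2)
5. 2142.857ms @ 6 + 1071.429ms (3)
6. 3214.286ms @ 9 + 1071.429ms (3)
7. 4285.714ms @ 12 + 1071.429ms (3)
8. 5357.143ms @ 15 + 1071.429ms (3)
9. 6428.571ms @ 18 + 535.714ms (3/2)
10. 6964.286ms @ 39/2 + 535.714ms (3/2)
11. 7500.0ms @ 21 + 1071.429ms (3)

note 9 onset = 18b = 6428.571ms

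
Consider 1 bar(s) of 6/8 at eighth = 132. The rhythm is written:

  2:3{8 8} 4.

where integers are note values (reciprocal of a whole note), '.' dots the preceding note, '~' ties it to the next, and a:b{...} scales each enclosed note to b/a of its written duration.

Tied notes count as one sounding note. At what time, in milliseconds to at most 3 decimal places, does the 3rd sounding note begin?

1. 0.0ms @ 0 + 681.818ms (3/2)
2. 681.818ms @ 3/2 + 681.818ms (3/2)
3. 1363.636ms @ 3 + 1363.636ms (3)

note 3 onset = 3b = 1363.636ms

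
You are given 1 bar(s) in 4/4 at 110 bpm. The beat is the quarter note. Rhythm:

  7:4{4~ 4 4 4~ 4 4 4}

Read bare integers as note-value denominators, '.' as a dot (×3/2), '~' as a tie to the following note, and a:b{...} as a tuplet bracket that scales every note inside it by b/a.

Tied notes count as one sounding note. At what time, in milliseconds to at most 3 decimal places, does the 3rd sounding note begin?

note 3 onset = 12/7b = 935.065ms

1. 0.0ms @ 0 + 623.377ms (8/7)
2. 623.377ms @ 8/7 + 311.688ms (4/7)
3. 935.065ms @ 12/7 + 623.377ms (8/7)
4. 1558.442ms @ 20/7 + 311.688ms (4/7)
5. 1870.13ms @ 24/7 + 311.688ms (4/7)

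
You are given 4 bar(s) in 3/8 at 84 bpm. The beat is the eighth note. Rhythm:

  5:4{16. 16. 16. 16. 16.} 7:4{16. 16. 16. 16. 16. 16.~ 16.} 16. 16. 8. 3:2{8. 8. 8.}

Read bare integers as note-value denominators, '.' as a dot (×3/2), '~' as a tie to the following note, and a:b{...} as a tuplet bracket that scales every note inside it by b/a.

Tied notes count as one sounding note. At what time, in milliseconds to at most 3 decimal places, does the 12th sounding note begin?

note 12 onset = 6b = 4285.714ms

1. 0.0ms @ 0 + 428.571ms (3/5)
2. 428.571ms @ 3/5 + 428.571ms (3/5)
3. 857.143ms @ 6/5 + 428.571ms (3/5)
4. 1285.714ms @ 9/5 + 428.571ms (3/5)
5. 1714.286ms @ 12/5 + 428.571ms (3/5)
6. 2142.857ms @ 3 + 306.122ms (3/7)
7. 2448.98ms @ 24/7 + 306.122ms (3/7)
8. 2755.102ms @ 27/7 + 306.122ms (3/7)
9. 3061.224ms @ 30/7 + 306.122ms (3/7)
10. 3367.347ms @ 33/7 + 306.122ms (3/7)
11. 3673.469ms @ 36/7 + 612.245ms (6/7)
12. 4285.714ms @ 6 + 535.714ms (3/4)
13. 4821.429ms @ 27/4 + 535.714ms (3/4)
14. 5357.143ms @ 15/2 + 1071.429ms (3/2)
15. 6428.571ms @ 9 + 714.286ms (1)
16. 7142.857ms @ 10 + 714.286ms (1)
17. 7857.143ms @ 11 + 714.286ms (1)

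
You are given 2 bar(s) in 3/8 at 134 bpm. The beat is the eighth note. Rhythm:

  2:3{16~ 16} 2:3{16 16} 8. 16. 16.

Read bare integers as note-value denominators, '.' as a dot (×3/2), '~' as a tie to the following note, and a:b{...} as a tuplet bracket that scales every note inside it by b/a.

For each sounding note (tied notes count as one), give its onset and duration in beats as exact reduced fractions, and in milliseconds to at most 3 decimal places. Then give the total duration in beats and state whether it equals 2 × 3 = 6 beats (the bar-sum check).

1) 0.0ms=0b +671.642ms=3/2b
2) 671.642ms=3/2b +335.821ms=3/4b
3) 1007.463ms=9/4b +335.821ms=3/4b
4) 1343.284ms=3b +671.642ms=3/2b
5) 2014.925ms=9/2b +335.821ms=3/4b
6) 2350.746ms=21/4b +335.821ms=3/4b
Σ=6b of 6 (134bpm 3/8) — PASS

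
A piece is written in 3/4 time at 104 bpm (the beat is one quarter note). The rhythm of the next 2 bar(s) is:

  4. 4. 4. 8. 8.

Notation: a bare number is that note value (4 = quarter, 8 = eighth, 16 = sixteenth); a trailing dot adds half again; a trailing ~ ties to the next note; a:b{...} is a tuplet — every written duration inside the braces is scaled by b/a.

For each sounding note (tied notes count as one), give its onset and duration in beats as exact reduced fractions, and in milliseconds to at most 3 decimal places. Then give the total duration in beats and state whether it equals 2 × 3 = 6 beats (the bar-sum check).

1) 0.0ms=0b +865.385ms=3/2b
2) 865.385ms=3/2b +865.385ms=3/2b
3) 1730.769ms=3b +865.385ms=3/2b
4) 2596.154ms=9/2b +432.692ms=3/4b
5) 3028.846ms=21/4b +432.692ms=3/4b
Σ=6b of 6 (104bpm 3/4) — PASS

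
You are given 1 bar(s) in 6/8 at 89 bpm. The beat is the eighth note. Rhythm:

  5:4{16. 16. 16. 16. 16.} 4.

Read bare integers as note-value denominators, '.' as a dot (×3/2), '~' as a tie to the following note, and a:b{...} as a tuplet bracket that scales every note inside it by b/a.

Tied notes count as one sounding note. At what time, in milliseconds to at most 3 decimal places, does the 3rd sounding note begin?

note 3 onset = 6/5b = 808.989ms

1. 0.0ms @ 0 + 404.494ms (3/5)
2. 404.494ms @ 3/5 + 404.494ms (3/5)
3. 808.989ms @ 6/5 + 404.494ms (3/5)
4. 1213.483ms @ 9/5 + 404.494ms (3/5)
5. 1617.978ms @ 12/5 + 404.494ms (3/5)
6. 2022.472ms @ 3 + 2022.472ms (3)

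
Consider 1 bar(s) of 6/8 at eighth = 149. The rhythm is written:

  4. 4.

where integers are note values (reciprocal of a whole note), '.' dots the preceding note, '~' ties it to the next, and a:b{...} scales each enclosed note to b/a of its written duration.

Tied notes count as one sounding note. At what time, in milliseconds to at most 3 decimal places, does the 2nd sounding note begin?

1. 0.0ms @ 0 + 1208.054ms (3)
2. 1208.054ms @ 3 + 1208.054ms (3)

note 2 onset = 3b = 1208.054ms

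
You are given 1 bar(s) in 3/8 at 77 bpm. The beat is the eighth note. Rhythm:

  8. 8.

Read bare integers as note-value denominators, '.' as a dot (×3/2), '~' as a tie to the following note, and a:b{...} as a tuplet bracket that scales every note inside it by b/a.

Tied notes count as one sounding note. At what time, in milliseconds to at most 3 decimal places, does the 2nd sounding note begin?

note 2 onset = 3/2b = 1168.831ms

1. 0.0ms @ 0 + 1168.831ms (3/2)
2. 1168.831ms @ 3/2 + 1168.831ms (3/2)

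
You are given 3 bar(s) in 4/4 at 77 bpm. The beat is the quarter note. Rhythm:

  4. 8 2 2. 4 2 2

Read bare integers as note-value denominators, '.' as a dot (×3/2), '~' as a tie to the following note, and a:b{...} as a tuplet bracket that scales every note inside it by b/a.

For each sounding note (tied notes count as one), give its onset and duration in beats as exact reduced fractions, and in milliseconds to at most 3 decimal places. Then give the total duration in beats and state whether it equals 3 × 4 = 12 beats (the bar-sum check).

1) 0.0ms=0b +1168.831ms=3/2b
2) 1168.831ms=3/2b +389.61ms=1/2b
3) 1558.442ms=2b +1558.442ms=2b
4) 3116.883ms=4b +2337.662ms=3b
5) 5454.545ms=7b +779.221ms=1b
6) 6233.766ms=8b +1558.442ms=2b
7) 7792.208ms=10b +1558.442ms=2b
Σ=12b of 12 (77bpm 4/4) — PASS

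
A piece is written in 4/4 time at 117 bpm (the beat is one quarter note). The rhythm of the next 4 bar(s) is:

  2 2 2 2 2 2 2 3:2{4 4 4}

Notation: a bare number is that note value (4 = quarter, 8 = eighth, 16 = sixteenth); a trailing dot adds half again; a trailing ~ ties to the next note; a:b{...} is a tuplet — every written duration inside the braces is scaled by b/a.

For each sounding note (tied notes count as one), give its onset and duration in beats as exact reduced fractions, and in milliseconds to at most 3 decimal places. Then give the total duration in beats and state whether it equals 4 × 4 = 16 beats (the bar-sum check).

1) 0.0ms=0b +1025.641ms=2b
2) 1025.641ms=2b +1025.641ms=2b
3) 2051.282ms=4b +1025.641ms=2b
4) 3076.923ms=6b +1025.641ms=2b
5) 4102.564ms=8b +1025.641ms=2b
6) 5128.205ms=10b +1025.641ms=2b
7) 6153.846ms=12b +1025.641ms=2b
8) 7179.487ms=14b +341.88ms=2/3b
9) 7521.368ms=44/3b +341.88ms=2/3b
10) 7863.248ms=46/3b +341.88ms=2/3b
Σ=16b of 16 (117bpm 4/4) — PASS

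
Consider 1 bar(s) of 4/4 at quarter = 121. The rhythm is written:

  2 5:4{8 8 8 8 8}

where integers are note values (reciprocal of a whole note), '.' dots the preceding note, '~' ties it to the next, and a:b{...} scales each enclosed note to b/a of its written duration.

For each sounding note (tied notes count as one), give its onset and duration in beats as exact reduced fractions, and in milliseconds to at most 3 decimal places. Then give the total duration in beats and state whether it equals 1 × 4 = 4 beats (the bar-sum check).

1) 0.0ms=0b +991.736ms=2b
2) 991.736ms=2b +198.347ms=2/5b
3) 1190.083ms=12/5b +198.347ms=2/5b
4) 1388.43ms=14/5b +198.347ms=2/5b
5) 1586.777ms=16/5b +198.347ms=2/5b
6) 1785.124ms=18/5b +198.347ms=2/5b
Σ=4b of 4 (121bpm 4/4) — PASS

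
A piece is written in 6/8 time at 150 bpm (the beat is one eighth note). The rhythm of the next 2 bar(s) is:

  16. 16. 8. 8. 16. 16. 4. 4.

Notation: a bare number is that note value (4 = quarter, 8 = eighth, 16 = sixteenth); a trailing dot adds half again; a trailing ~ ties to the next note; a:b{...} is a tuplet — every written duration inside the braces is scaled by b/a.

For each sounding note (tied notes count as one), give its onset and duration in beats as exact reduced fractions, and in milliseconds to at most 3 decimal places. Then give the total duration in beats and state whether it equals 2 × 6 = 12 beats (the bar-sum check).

1) 0.0ms=0b +300.0ms=3/4b
2) 300.0ms=3/4b +300.0ms=3/4b
3) 600.0ms=3/2b +600.0ms=3/2b
4) 1200.0ms=3b +600.0ms=3/2b
5) 1800.0ms=9/2b +300.0ms=3/4b
6) 2100.0ms=21/4b +300.0ms=3/4b
7) 2400.0ms=6b +1200.0ms=3b
8) 3600.0ms=9b +1200.0ms=3b
Σ=12b of 12 (150bpm 6/8) — PASS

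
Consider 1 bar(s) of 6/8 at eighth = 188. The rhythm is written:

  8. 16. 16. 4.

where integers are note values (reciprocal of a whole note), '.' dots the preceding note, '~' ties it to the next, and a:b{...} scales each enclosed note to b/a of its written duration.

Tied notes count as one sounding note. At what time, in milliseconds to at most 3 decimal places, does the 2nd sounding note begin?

note 2 onset = 3/2b = 478.723ms

1. 0.0ms @ 0 + 478.723ms (3/2)
2. 478.723ms @ 3/2 + 239.362ms (3/4)
3. 718.085ms @ 9/4 + 239.362ms (3/4)
4. 957.447ms @ 3 + 957.447ms (3)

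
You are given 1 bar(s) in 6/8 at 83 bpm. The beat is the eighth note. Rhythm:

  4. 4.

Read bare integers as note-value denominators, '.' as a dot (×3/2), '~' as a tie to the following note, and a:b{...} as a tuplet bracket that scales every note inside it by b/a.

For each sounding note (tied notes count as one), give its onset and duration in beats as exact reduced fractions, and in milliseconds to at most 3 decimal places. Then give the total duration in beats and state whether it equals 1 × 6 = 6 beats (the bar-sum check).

1) 0.0ms=0b +2168.675ms=3b
2) 2168.675ms=3b +2168.675ms=3b
Σ=6b of 6 (83bpm 6/8) — PASS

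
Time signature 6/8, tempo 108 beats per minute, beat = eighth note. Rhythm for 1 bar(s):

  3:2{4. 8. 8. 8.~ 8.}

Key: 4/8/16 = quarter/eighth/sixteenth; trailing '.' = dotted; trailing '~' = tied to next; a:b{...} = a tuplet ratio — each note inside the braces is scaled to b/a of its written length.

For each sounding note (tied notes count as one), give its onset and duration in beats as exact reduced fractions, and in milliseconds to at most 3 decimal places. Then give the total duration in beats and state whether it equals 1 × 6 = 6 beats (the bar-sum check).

1) 0.0ms=0b +1111.111ms=2b
2) 1111.111ms=2b +555.556ms=1b
3) 1666.667ms=3b +555.556ms=1b
4) 2222.222ms=4b +1111.111ms=2b
Σ=6b of 6 (108bpm 6/8) — PASS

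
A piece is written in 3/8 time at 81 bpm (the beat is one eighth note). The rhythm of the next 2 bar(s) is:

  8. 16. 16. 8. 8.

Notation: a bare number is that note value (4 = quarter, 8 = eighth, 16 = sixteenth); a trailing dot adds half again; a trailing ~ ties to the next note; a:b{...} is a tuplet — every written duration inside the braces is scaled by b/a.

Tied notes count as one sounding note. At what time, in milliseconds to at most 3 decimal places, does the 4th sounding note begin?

1. 0.0ms @ 0 + 1111.111ms (3/2)
2. 1111.111ms @ 3/2 + 555.556ms (3/4)
3. 1666.667ms @ 9/4 + 555.556ms (3/4)
4. 2222.222ms @ 3 + 1111.111ms (3/2)
5. 3333.333ms @ 9/2 + 1111.111ms (3/2)

note 4 onset = 3b = 2222.222ms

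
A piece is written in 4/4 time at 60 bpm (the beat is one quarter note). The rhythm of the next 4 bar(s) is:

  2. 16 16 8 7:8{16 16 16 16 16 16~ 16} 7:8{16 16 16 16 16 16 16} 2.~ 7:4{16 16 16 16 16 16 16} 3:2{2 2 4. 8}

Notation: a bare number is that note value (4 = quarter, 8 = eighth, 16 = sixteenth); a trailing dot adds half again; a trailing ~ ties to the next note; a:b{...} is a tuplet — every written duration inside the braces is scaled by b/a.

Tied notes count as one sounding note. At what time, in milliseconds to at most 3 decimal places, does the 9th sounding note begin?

note 9 onset = 36/7b = 5142.857ms

1. 0.0ms @ 0 + 3000.0ms (3)
2. 3000.0ms @ 3 + 250.0ms (1/4)
3. 3250.0ms @ 13/4 + 250.0ms (1/4)
4. 3500.0ms @ 7/2 + 500.0ms (1/2)
5. 4000.0ms @ 4 + 285.714ms (2/7)
6. 4285.714ms @ 30/7 + 285.714ms (2/7)
7. 4571.429ms @ 32/7 + 285.714ms (2/7)
8. 4857.143ms @ 34/7 + 285.714ms (2/7)
9. 5142.857ms @ 36/7 + 285.714ms (2/7)
10. 5428.571ms @ 38/7 + 571.429ms (4/7)
11. 6000.0ms @ 6 + 285.714ms (2/7)
12. 6285.714ms @ 44/7 + 285.714ms (2/7)
13. 6571.429ms @ 46/7 + 285.714ms (2/7)
14. 6857.143ms @ 48/7 + 285.714ms (2/7)
15. 7142.857ms @ 50/7 + 285.714ms (2/7)
16. 7428.571ms @ 52/7 + 285.714ms (2/7)
17. 7714.286ms @ 54/7 + 285.714ms (2/7)
18. 8000.0ms @ 8 + 3142.857ms (22/7)
19. 11142.857ms @ 78/7 + 142.857ms (1/7)
20. 11285.714ms @ 79/7 + 142.857ms (1/7)
21. 11428.571ms @ 80/7 + 142.857ms (1/7)
22. 11571.429ms @ 81/7 + 142.857ms (1/7)
23. 11714.286ms @ 82/7 + 142.857ms (1/7)
24. 11857.143ms @ 83/7 + 142.857ms (1/7)
25. 12000.0ms @ 12 + 1333.333ms (4/3)
26. 13333.333ms @ 40/3 + 1333.333ms (4/3)
27. 14666.667ms @ 44/3 + 1000.0ms (1)
28. 15666.667ms @ 47/3 + 333.333ms (1/3)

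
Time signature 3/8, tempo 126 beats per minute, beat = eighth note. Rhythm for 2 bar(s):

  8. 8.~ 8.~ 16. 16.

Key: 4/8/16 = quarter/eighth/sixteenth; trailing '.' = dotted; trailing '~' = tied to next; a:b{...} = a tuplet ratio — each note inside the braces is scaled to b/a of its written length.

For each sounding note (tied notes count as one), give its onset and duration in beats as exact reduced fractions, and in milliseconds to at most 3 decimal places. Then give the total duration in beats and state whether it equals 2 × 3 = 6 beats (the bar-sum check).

1) 0.0ms=0b +714.286ms=3/2b
2) 714.286ms=3/2b +1785.714ms=15/4b
3) 2500.0ms=21/4b +357.143ms=3/4b
Σ=6b of 6 (126bpm 3/8) — PASS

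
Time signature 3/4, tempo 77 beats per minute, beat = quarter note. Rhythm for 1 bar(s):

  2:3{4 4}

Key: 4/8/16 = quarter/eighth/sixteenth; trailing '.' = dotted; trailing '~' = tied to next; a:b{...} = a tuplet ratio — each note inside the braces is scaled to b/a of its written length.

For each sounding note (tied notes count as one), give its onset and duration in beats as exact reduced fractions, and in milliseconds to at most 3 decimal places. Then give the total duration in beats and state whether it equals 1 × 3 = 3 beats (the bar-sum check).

1) 0.0ms=0b +1168.831ms=3/2b
2) 1168.831ms=3/2b +1168.831ms=3/2b
Σ=3b of 3 (77bpm 3/4) — PASS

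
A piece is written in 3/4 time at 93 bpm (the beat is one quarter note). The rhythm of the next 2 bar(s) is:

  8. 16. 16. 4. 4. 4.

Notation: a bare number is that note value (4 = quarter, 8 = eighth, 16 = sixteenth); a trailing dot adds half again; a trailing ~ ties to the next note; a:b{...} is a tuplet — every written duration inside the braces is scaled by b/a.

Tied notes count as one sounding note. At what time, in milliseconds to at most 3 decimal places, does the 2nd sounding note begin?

1. 0.0ms @ 0 + 483.871ms (3/4)
2. 483.871ms @ 3/4 + 241.935ms (3/8)
3. 725.806ms @ 9/8 + 241.935ms (3/8)
4. 967.742ms @ 3/2 + 967.742ms (3/2)
5. 1935.484ms @ 3 + 967.742ms (3/2)
6. 2903.226ms @ 9/2 + 967.742ms (3/2)

note 2 onset = 3/4b = 483.871ms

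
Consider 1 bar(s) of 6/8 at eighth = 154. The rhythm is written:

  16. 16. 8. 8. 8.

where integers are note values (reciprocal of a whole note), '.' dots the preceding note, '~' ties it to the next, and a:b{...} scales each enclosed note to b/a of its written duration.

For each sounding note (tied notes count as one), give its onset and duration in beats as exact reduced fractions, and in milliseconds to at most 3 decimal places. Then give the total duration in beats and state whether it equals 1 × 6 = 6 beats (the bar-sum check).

1) 0.0ms=0b +292.208ms=3/4b
2) 292.208ms=3/4b +292.208ms=3/4b
3) 584.416ms=3/2b +584.416ms=3/2b
4) 1168.831ms=3b +584.416ms=3/2b
5) 1753.247ms=9/2b +584.416ms=3/2b
Σ=6b of 6 (154bpm 6/8) — PASS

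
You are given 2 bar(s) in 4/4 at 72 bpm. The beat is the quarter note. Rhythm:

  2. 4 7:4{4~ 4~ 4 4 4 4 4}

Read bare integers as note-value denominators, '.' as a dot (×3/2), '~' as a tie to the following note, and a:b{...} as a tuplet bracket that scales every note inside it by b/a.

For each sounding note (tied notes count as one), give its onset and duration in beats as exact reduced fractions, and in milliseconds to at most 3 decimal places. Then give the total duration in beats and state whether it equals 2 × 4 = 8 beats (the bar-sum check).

1) 0.0ms=0b +2500.0ms=3b
2) 2500.0ms=3b +833.333ms=1b
3) 3333.333ms=4b +1428.571ms=12/7b
4) 4761.905ms=40/7b +476.19ms=4/7b
5) 5238.095ms=44/7b +476.19ms=4/7b
6) 5714.286ms=48/7b +476.19ms=4/7b
7) 6190.476ms=52/7b +476.19ms=4/7b
Σ=8b of 8 (72bpm 4/4) — PASS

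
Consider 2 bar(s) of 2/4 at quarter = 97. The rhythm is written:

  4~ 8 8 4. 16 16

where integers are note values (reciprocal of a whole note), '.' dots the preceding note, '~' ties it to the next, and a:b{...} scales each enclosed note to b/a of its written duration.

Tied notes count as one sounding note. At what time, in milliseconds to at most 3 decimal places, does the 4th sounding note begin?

1. 0.0ms @ 0 + 927.835ms (3/2)
2. 927.835ms @ 3/2 + 309.278ms (1/2)
3. 1237.113ms @ 2 + 927.835ms (3/2)
4. 2164.948ms @ 7/2 + 154.639ms (1/4)
5. 2319.588ms @ 15/4 + 154.639ms (1/4)

note 4 onset = 7/2b = 2164.948ms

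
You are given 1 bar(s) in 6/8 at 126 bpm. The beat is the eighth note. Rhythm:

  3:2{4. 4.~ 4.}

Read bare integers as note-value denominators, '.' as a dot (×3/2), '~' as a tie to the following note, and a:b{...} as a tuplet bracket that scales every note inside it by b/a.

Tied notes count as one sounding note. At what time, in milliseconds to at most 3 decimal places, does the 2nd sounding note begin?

1. 0.0ms @ 0 + 952.381ms (2)
2. 952.381ms @ 2 + 1904.762ms (4)

note 2 onset = 2b = 952.381ms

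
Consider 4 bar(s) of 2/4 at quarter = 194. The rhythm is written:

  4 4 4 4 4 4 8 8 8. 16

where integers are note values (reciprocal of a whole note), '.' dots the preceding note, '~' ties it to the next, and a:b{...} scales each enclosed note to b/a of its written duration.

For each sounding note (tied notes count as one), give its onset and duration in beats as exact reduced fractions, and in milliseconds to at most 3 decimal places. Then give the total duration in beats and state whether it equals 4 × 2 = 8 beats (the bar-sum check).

1) 0.0ms=0b +309.278ms=1b
2) 309.278ms=1b +309.278ms=1b
3) 618.557ms=2b +309.278ms=1b
4) 927.835ms=3b +309.278ms=1b
5) 1237.113ms=4b +309.278ms=1b
6) 1546.392ms=5b +309.278ms=1b
7) 1855.67ms=6b +154.639ms=1/2b
8) 2010.309ms=13/2b +154.639ms=1/2b
9) 2164.948ms=7b +231.959ms=3/4b
10) 2396.907ms=31/4b +77.32ms=1/4b
Σ=8b of 8 (194bpm 2/4) — PASS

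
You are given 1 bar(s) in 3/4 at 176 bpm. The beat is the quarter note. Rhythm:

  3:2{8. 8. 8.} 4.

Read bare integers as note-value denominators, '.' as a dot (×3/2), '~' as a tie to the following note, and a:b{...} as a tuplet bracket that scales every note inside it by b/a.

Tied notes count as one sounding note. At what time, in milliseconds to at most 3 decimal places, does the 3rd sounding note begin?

1. 0.0ms @ 0 + 170.455ms (1/2)
2. 170.455ms @ 1/2 + 170.455ms (1/2)
3. 340.909ms @ 1 + 170.455ms (1/2)
4. 511.364ms @ 3/2 + 511.364ms (3/2)

note 3 onset = 1b = 340.909ms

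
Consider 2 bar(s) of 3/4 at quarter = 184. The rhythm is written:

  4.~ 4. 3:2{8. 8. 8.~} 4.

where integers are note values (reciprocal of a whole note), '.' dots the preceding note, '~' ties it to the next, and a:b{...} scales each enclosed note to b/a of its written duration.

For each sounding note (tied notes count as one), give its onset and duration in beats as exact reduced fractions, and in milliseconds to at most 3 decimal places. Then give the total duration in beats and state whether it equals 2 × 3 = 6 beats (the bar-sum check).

1) 0.0ms=0b +978.261ms=3b
2) 978.261ms=3b +163.043ms=1/2b
3) 1141.304ms=7/2b +163.043ms=1/2b
4) 1304.348ms=4b +652.174ms=2b
Σ=6b of 6 (184bpm 3/4) — PASS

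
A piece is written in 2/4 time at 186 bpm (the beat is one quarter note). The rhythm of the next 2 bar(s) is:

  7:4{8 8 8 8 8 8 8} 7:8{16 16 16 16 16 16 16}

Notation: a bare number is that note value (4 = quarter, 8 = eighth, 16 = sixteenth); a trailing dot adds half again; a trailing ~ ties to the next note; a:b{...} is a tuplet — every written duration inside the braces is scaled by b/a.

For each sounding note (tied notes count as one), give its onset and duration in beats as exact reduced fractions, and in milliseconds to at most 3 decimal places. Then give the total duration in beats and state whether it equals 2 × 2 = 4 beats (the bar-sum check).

1) 0.0ms=0b +92.166ms=2/7b
2) 92.166ms=2/7b +92.166ms=2/7b
3) 184.332ms=4/7b +92.166ms=2/7b
4) 276.498ms=6/7b +92.166ms=2/7b
5) 368.664ms=8/7b +92.166ms=2/7b
6) 460.829ms=10/7b +92.166ms=2/7b
7) 552.995ms=12/7b +92.166ms=2/7b
8) 645.161ms=2b +92.166ms=2/7b
9) 737.327ms=16/7b +92.166ms=2/7b
10) 829.493ms=18/7b +92.166ms=2/7b
11) 921.659ms=20/7b +92.166ms=2/7b
12) 1013.825ms=22/7b +92.166ms=2/7b
13) 1105.991ms=24/7b +92.166ms=2/7b
14) 1198.157ms=26/7b +92.166ms=2/7b
Σ=4b of 4 (186bpm 2/4) — PASS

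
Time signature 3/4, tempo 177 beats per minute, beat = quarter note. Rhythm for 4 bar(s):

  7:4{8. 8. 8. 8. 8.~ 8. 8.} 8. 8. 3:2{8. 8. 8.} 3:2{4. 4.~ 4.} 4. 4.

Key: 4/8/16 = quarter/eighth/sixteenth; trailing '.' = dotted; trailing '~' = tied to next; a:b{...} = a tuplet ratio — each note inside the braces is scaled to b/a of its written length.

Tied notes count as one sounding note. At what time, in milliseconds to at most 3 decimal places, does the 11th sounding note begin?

1. 0.0ms @ 0 + 145.278ms (3/7)
2. 145.278ms @ 3/7 + 145.278ms (3/7)
3. 290.557ms @ 6/7 + 145.278ms (3/7)
4. 435.835ms @ 9/7 + 145.278ms (3/7)
5. 581.114ms @ 12/7 + 290.557ms (6/7)
6. 871.671ms @ 18/7 + 145.278ms (3/7)
7. 1016.949ms @ 3 + 254.237ms (3/4)
8. 1271.186ms @ 15/4 + 254.237ms (3/4)
9. 1525.424ms @ 9/2 + 169.492ms (1/2)
10. 1694.915ms @ 5 + 169.492ms (1/2)
11. 1864.407ms @ 11/2 + 169.492ms (1/2)
12. 2033.898ms @ 6 + 338.983ms (1)
13. 2372.881ms @ 7 + 677.966ms (2)
14. 3050.847ms @ 9 + 508.475ms (3/2)
15. 3559.322ms @ 21/2 + 508.475ms (3/2)

note 11 onset = 11/2b = 1864.407ms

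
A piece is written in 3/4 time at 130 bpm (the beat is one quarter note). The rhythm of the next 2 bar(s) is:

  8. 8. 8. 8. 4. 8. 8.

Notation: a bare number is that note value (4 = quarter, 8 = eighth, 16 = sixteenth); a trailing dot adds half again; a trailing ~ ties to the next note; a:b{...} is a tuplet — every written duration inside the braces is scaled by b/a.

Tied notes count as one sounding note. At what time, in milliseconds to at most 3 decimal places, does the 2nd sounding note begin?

note 2 onset = 3/4b = 346.154ms

1. 0.0ms @ 0 + 346.154ms (3/4)
2. 346.154ms @ 3/4 + 346.154ms (3/4)
3. 692.308ms @ 3/2 + 346.154ms (3/4)
4. 1038.462ms @ 9/4 + 346.154ms (3/4)
5. 1384.615ms @ 3 + 692.308ms (3/2)
6. 2076.923ms @ 9/2 + 346.154ms (3/4)
7. 2423.077ms @ 21/4 + 346.154ms (3/4)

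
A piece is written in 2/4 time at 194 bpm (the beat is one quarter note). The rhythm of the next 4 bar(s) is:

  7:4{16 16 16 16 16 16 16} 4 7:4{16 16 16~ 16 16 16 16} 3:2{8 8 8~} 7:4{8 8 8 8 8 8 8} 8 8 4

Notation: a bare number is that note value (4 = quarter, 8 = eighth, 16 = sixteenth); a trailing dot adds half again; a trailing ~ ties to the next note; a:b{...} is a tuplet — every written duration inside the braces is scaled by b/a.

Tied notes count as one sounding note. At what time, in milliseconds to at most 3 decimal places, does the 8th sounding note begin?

note 8 onset = 1b = 309.278ms

1. 0.0ms @ 0 + 44.183ms (1/7)
2. 44.183ms @ 1/7 + 44.183ms (1/7)
3. 88.365ms @ 2/7 + 44.183ms (1/7)
4. 132.548ms @ 3/7 + 44.183ms (1/7)
5. 176.73ms @ 4/7 + 44.183ms (1/7)
6. 220.913ms @ 5/7 + 44.183ms (1/7)
7. 265.096ms @ 6/7 + 44.183ms (1/7)
8. 309.278ms @ 1 + 309.278ms (1)
9. 618.557ms @ 2 + 44.183ms (1/7)
10. 662.739ms @ 15/7 + 44.183ms (1/7)
11. 706.922ms @ 16/7 + 88.365ms (2/7)
12. 795.287ms @ 18/7 + 44.183ms (1/7)
13. 839.47ms @ 19/7 + 44.183ms (1/7)
14. 883.652ms @ 20/7 + 44.183ms (1/7)
15. 927.835ms @ 3 + 103.093ms (1/3)
16. 1030.928ms @ 10/3 + 103.093ms (1/3)
17. 1134.021ms @ 11/3 + 191.458ms (13/21)
18. 1325.479ms @ 30/7 + 88.365ms (2/7)
19. 1413.844ms @ 32/7 + 88.365ms (2/7)
20. 1502.209ms @ 34/7 + 88.365ms (2/7)
21. 1590.574ms @ 36/7 + 88.365ms (2/7)
22. 1678.94ms @ 38/7 + 88.365ms (2/7)
23. 1767.305ms @ 40/7 + 88.365ms (2/7)
24. 1855.67ms @ 6 + 154.639ms (1/2)
25. 2010.309ms @ 13/2 + 154.639ms (1/2)
26. 2164.948ms @ 7 + 309.278ms (1)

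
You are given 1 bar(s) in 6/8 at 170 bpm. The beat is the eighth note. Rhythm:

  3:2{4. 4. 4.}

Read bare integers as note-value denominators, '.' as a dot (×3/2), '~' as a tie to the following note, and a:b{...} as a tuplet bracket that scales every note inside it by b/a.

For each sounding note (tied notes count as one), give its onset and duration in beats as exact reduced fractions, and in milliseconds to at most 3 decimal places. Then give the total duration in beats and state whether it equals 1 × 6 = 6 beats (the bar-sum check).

1) 0.0ms=0b +705.882ms=2b
2) 705.882ms=2b +705.882ms=2b
3) 1411.765ms=4b +705.882ms=2b
Σ=6b of 6 (170bpm 6/8) — PASS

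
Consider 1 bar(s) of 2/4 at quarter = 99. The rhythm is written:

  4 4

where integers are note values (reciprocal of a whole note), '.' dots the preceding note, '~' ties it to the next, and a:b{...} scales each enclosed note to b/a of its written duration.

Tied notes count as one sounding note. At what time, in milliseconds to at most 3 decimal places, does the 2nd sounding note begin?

note 2 onset = 1b = 606.061ms

1. 0.0ms @ 0 + 606.061ms (1)
2. 606.061ms @ 1 + 606.061ms (1)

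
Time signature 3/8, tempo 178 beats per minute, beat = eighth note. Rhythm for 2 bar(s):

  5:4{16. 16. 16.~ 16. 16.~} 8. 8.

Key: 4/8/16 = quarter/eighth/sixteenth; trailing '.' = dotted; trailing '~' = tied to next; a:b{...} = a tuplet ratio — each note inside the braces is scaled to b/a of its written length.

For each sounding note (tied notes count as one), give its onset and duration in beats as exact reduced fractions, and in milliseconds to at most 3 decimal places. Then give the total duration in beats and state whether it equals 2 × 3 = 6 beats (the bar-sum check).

1) 0.0ms=0b +202.247ms=3/5b
2) 202.247ms=3/5b +202.247ms=3/5b
3) 404.494ms=6/5b +404.494ms=6/5b
4) 808.989ms=12/5b +707.865ms=21/10b
5) 1516.854ms=9/2b +505.618ms=3/2b
Σ=6b of 6 (178bpm 3/8) — PASS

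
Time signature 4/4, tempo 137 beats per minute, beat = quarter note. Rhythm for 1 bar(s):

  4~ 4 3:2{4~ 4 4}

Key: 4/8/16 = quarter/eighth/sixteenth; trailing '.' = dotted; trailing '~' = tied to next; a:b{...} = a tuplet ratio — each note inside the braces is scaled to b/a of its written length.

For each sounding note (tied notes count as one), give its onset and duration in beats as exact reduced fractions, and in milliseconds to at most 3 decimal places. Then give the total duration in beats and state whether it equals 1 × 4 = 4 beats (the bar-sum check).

1) 0.0ms=0b +875.912ms=2b
2) 875.912ms=2b +583.942ms=4/3b
3) 1459.854ms=10/3b +291.971ms=2/3b
Σ=4b of 4 (137bpm 4/4) — PASS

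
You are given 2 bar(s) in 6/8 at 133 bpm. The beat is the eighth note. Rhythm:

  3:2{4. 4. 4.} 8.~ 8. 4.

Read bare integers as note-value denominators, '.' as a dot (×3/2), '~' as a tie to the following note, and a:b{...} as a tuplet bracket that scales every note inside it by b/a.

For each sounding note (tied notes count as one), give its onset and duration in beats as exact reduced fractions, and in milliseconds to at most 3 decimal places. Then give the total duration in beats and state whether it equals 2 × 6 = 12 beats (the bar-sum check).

1) 0.0ms=0b +902.256ms=2b
2) 902.256ms=2b +902.256ms=2b
3) 1804.511ms=4b +902.256ms=2b
4) 2706.767ms=6b +1353.383ms=3b
5) 4060.15ms=9b +1353.383ms=3b
Σ=12b of 12 (133bpm 6/8) — PASS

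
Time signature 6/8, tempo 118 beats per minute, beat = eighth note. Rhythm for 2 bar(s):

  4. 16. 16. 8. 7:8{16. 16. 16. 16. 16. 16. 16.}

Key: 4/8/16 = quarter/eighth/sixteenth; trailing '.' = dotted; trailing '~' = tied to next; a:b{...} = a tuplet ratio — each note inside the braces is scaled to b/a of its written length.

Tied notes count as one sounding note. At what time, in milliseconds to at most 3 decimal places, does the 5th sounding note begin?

1. 0.0ms @ 0 + 1525.424ms (3)
2. 1525.424ms @ 3 + 381.356ms (3/4)
3. 1906.78ms @ 15/4 + 381.356ms (3/4)
4. 2288.136ms @ 9/2 + 762.712ms (3/2)
5. 3050.847ms @ 6 + 435.835ms (6/7)
6. 3486.683ms @ 48/7 + 435.835ms (6/7)
7. 3922.518ms @ 54/7 + 435.835ms (6/7)
8. 4358.354ms @ 60/7 + 435.835ms (6/7)
9. 4794.189ms @ 66/7 + 435.835ms (6/7)
10. 5230.024ms @ 72/7 + 435.835ms (6/7)
11. 5665.86ms @ 78/7 + 435.835ms (6/7)

note 5 onset = 6b = 3050.847ms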